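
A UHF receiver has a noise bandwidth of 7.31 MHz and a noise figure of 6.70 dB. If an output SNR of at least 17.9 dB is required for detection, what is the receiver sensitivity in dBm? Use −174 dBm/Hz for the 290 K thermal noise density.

−80.8 dBm

Sensitivity = −174 + 10 log₁₀(B) + NF + SNR_min
= −174 + 68.64 + 6.70 + 17.9
= −80.76 dBm → −80.8 dBm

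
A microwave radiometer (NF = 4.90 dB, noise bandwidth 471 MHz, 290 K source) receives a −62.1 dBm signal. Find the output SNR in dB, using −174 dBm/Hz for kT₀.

Noise floor: N = −174 + 10 log₁₀(B) + NF
10 log₁₀(4.71×10⁸) = 86.73 dB
N = −174 + 86.73 + 4.90 = −82.37 dBm
SNR = P_sig − N = −62.1 − (−82.37) = 20.27 dB → 20.3 dB

20.3 dB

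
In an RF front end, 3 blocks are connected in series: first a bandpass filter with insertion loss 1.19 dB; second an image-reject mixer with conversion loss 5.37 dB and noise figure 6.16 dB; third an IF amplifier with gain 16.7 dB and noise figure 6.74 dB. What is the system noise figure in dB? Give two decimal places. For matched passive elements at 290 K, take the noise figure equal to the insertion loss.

Convert to linear (a loss of L dB is a gain of −L dB): F_i = 10^(NF_i/10), G_i = 10^(G_i,dB/10)
  Stage 1: F_1 = 10^(1.19/10) = 1.315, G_1 = 10^(−1.19/10) = 0.7603
  Stage 2: F_2 = 10^(6.16/10) = 4.130, G_2 = 10^(−5.37/10) = 0.2904
  Stage 3: F_3 = 10^(6.74/10) = 4.721, G_3 = 10^(16.7/10) = 46.77
Friis cascade:
  F = 1.315 + (4.130 − 1)/0.7603 + (4.721 − 1)/0.2208 = 22.28
NF = 10 log₁₀(22.28) = 13.48 dB

13.48 dB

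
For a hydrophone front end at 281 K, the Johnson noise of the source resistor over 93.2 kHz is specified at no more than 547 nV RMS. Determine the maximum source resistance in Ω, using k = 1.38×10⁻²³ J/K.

Johnson–Nyquist: V_n = √(4kTRB) ⇒ R = V_n² / (4kTB)
4kTB = 4 × 1.38×10⁻²³ × 281 × 9.32×10⁴ = 1.45×10⁻¹⁵
R = (5.47×10⁻⁷)² / 1.45×10⁻¹⁵ = 2.07×10² Ω = 207 Ω

207 Ω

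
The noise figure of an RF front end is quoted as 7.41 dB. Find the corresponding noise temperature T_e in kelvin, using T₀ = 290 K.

1307 K

F = 10^(7.41/10) = 5.50808
T_e = (F − 1)·T₀ = (5.50808 − 1) × 290 = 1307 K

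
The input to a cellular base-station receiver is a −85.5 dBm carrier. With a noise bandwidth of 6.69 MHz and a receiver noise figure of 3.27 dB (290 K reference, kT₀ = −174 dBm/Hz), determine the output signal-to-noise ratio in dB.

17.0 dB

Noise floor: N = −174 + 10 log₁₀(B) + NF
10 log₁₀(6.69×10⁶) = 68.25 dB
N = −174 + 68.25 + 3.27 = −102.48 dBm
SNR = P_sig − N = −85.5 − (−102.48) = 16.98 dB → 17.0 dB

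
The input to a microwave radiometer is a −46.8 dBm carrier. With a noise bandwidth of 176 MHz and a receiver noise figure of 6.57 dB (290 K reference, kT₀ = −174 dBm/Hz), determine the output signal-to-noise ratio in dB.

38.2 dB

Noise floor: N = −174 + 10 log₁₀(B) + NF
10 log₁₀(1.76×10⁸) = 82.46 dB
N = −174 + 82.46 + 6.57 = −84.97 dBm
SNR = P_sig − N = −46.8 − (−84.97) = 38.17 dB → 38.2 dB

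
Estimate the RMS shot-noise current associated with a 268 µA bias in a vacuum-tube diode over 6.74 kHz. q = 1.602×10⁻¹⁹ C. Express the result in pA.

I_n = √(2qI·B)
2qI·B = 2 × 1.602×10⁻¹⁹ × 2.68×10⁻⁴ × 6.74×10³ = 5.79×10⁻¹⁹ A²
I_n = √(5.79×10⁻¹⁹) = 7.61×10⁻¹⁰ A = 761 pA

761 pA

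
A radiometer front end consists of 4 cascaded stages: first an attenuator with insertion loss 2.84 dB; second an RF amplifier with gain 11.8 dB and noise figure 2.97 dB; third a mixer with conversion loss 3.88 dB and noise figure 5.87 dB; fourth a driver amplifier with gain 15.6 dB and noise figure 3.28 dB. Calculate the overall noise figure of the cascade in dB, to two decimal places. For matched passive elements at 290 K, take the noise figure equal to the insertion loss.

6.56 dB

Convert to linear (a loss of L dB is a gain of −L dB): F_i = 10^(NF_i/10), G_i = 10^(G_i,dB/10)
  Stage 1: F_1 = 10^(2.84/10) = 1.923, G_1 = 10^(−2.84/10) = 0.5200
  Stage 2: F_2 = 10^(2.97/10) = 1.982, G_2 = 10^(11.8/10) = 15.14
  Stage 3: F_3 = 10^(5.87/10) = 3.864, G_3 = 10^(−3.88/10) = 0.4093
  Stage 4: F_4 = 10^(3.28/10) = 2.128, G_4 = 10^(15.6/10) = 36.31
Friis cascade:
  F = 1.923 + (1.982 − 1)/0.5200 + (3.864 − 1)/7.870 + (2.128 − 1)/3.221 = 4.525
NF = 10 log₁₀(4.525) = 6.56 dB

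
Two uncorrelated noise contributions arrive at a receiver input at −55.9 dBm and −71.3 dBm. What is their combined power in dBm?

−55.8 dBm

Convert to linear, add, convert back:
P₁ = 2.57×10⁻⁹ W, P₂ = 7.41×10⁻¹¹ W
P_tot = 2.64×10⁻⁹ W → 10 log₁₀(P_tot / 10⁻³) = −55.8 dBm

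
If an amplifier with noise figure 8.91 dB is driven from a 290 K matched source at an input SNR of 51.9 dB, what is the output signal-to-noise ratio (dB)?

42.99 dB

By definition F = SNR_in/SNR_out, so in dB: SNR_out = SNR_in − NF
SNR_out = 51.9 − 8.91 = 42.99 dB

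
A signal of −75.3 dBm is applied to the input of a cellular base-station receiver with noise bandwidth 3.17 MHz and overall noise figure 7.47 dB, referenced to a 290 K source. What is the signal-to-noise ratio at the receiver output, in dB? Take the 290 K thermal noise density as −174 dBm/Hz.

26.2 dB

Noise floor: N = −174 + 10 log₁₀(B) + NF
10 log₁₀(3.17×10⁶) = 65.01 dB
N = −174 + 65.01 + 7.47 = −101.52 dBm
SNR = P_sig − N = −75.3 − (−101.52) = 26.22 dB → 26.2 dB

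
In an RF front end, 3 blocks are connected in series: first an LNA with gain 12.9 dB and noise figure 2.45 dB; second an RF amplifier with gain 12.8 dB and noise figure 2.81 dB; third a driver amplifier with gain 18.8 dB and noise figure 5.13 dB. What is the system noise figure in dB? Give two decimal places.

2.58 dB

Convert to linear (a loss of L dB is a gain of −L dB): F_i = 10^(NF_i/10), G_i = 10^(G_i,dB/10)
  Stage 1: F_1 = 10^(2.45/10) = 1.758, G_1 = 10^(12.9/10) = 19.50
  Stage 2: F_2 = 10^(2.81/10) = 1.910, G_2 = 10^(12.8/10) = 19.05
  Stage 3: F_3 = 10^(5.13/10) = 3.258, G_3 = 10^(18.8/10) = 75.86
Friis cascade:
  F = 1.758 + (1.910 − 1)/19.50 + (3.258 − 1)/371.5 = 1.811
NF = 10 log₁₀(1.811) = 2.58 dB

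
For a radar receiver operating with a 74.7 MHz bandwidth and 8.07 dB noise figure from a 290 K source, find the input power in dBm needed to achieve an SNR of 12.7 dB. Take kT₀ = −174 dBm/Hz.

Sensitivity = −174 + 10 log₁₀(B) + NF + SNR_min
= −174 + 78.73 + 8.07 + 12.7
= −74.50 dBm → −74.5 dBm

−74.5 dBm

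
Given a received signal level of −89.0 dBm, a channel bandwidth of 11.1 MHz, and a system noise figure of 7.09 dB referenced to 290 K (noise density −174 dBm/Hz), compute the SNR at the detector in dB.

Noise floor: N = −174 + 10 log₁₀(B) + NF
10 log₁₀(1.11×10⁷) = 70.45 dB
N = −174 + 70.45 + 7.09 = −96.46 dBm
SNR = P_sig − N = −89.0 − (−96.46) = 7.46 dB → 7.5 dB

7.5 dB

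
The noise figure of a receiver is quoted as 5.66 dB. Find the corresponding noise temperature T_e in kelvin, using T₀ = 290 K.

778 K

F = 10^(5.66/10) = 3.68129
T_e = (F − 1)·T₀ = (3.68129 − 1) × 290 = 778 K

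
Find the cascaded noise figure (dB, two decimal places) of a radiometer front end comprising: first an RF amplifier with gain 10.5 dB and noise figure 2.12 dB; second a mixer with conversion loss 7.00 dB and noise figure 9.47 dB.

3.67 dB

Convert to linear (a loss of L dB is a gain of −L dB): F_i = 10^(NF_i/10), G_i = 10^(G_i,dB/10)
  Stage 1: F_1 = 10^(2.12/10) = 1.629, G_1 = 10^(10.5/10) = 11.22
  Stage 2: F_2 = 10^(9.47/10) = 8.851, G_2 = 10^(−7.00/10) = 0.1995
Friis cascade:
  F = 1.629 + (8.851 − 1)/11.22 = 2.329
NF = 10 log₁₀(2.329) = 3.67 dB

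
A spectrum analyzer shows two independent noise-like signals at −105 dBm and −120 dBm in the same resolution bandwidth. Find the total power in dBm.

Convert to linear, add, convert back:
P₁ = 3.16×10⁻¹⁴ W, P₂ = 1.00×10⁻¹⁵ W
P_tot = 3.26×10⁻¹⁴ W → 10 log₁₀(P_tot / 10⁻³) = −104.9 dBm

−104.9 dBm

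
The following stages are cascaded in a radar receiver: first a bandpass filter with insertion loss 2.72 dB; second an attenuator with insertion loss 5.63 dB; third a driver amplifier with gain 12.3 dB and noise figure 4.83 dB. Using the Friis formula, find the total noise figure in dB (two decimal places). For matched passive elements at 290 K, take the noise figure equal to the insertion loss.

Convert to linear (a loss of L dB is a gain of −L dB): F_i = 10^(NF_i/10), G_i = 10^(G_i,dB/10)
  Stage 1: F_1 = 10^(2.72/10) = 1.871, G_1 = 10^(−2.72/10) = 0.5346
  Stage 2: F_2 = 10^(5.63/10) = 3.656, G_2 = 10^(−5.63/10) = 0.2735
  Stage 3: F_3 = 10^(4.83/10) = 3.041, G_3 = 10^(12.3/10) = 16.98
Friis cascade:
  F = 1.871 + (3.656 − 1)/0.5346 + (3.041 − 1)/0.1462 = 20.80
NF = 10 log₁₀(20.80) = 13.18 dB

13.18 dB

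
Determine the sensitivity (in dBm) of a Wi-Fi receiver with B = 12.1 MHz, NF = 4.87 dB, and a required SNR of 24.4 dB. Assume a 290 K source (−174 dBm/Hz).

−73.9 dBm

Sensitivity = −174 + 10 log₁₀(B) + NF + SNR_min
= −174 + 70.83 + 4.87 + 24.4
= −73.90 dBm → −73.9 dBm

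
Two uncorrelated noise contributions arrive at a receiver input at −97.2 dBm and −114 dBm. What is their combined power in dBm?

−97.1 dBm

Convert to linear, add, convert back:
P₁ = 1.91×10⁻¹³ W, P₂ = 3.98×10⁻¹⁵ W
P_tot = 1.95×10⁻¹³ W → 10 log₁₀(P_tot / 10⁻³) = −97.1 dBm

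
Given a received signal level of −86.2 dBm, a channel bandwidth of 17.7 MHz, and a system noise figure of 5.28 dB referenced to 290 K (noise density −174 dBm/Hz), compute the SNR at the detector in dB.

10.0 dB

Noise floor: N = −174 + 10 log₁₀(B) + NF
10 log₁₀(1.77×10⁷) = 72.48 dB
N = −174 + 72.48 + 5.28 = −96.24 dBm
SNR = P_sig − N = −86.2 − (−96.24) = 10.04 dB → 10.0 dB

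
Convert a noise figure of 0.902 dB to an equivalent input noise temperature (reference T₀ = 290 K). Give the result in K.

F = 10^(0.902/10) = 1.23084
T_e = (F − 1)·T₀ = (1.23084 − 1) × 290 = 66.9 K

66.9 K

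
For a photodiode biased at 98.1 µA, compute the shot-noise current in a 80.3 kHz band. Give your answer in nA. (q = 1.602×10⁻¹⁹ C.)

I_n = √(2qI·B)
2qI·B = 2 × 1.602×10⁻¹⁹ × 9.81×10⁻⁵ × 8.03×10⁴ = 2.52×10⁻¹⁸ A²
I_n = √(2.52×10⁻¹⁸) = 1.59×10⁻⁹ A = 1.59 nA

1.59 nA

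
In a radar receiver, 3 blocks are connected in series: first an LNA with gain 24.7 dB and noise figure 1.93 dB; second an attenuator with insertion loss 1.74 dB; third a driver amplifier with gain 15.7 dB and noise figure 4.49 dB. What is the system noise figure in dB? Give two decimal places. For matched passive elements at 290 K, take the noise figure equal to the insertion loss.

1.96 dB

Convert to linear (a loss of L dB is a gain of −L dB): F_i = 10^(NF_i/10), G_i = 10^(G_i,dB/10)
  Stage 1: F_1 = 10^(1.93/10) = 1.560, G_1 = 10^(24.7/10) = 295.1
  Stage 2: F_2 = 10^(1.74/10) = 1.493, G_2 = 10^(−1.74/10) = 0.6699
  Stage 3: F_3 = 10^(4.49/10) = 2.812, G_3 = 10^(15.7/10) = 37.15
Friis cascade:
  F = 1.560 + (1.493 − 1)/295.1 + (2.812 − 1)/197.7 = 1.570
NF = 10 log₁₀(1.570) = 1.96 dB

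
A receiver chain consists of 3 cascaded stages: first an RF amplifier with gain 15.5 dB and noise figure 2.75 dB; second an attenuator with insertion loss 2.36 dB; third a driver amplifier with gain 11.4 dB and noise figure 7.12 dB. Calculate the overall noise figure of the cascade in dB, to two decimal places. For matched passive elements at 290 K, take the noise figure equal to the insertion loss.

3.23 dB

Convert to linear (a loss of L dB is a gain of −L dB): F_i = 10^(NF_i/10), G_i = 10^(G_i,dB/10)
  Stage 1: F_1 = 10^(2.75/10) = 1.884, G_1 = 10^(15.5/10) = 35.48
  Stage 2: F_2 = 10^(2.36/10) = 1.722, G_2 = 10^(−2.36/10) = 0.5808
  Stage 3: F_3 = 10^(7.12/10) = 5.152, G_3 = 10^(11.4/10) = 13.80
Friis cascade:
  F = 1.884 + (1.722 − 1)/35.48 + (5.152 − 1)/20.61 = 2.105
NF = 10 log₁₀(2.105) = 3.23 dB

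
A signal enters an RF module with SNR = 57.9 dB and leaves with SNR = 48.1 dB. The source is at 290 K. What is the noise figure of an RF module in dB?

9.8 dB

NF (dB) = SNR_in(dB) − SNR_out(dB) when the source is at T₀
NF = 57.9 − 48.1 = 9.8 dB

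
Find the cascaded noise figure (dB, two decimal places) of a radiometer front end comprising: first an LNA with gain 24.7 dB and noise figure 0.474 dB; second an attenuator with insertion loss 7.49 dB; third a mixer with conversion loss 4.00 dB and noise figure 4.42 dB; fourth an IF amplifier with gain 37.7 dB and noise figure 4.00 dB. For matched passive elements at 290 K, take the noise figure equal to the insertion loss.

Convert to linear (a loss of L dB is a gain of −L dB): F_i = 10^(NF_i/10), G_i = 10^(G_i,dB/10)
  Stage 1: F_1 = 10^(0.474/10) = 1.115, G_1 = 10^(24.7/10) = 295.1
  Stage 2: F_2 = 10^(7.49/10) = 5.610, G_2 = 10^(−7.49/10) = 0.1782
  Stage 3: F_3 = 10^(4.42/10) = 2.767, G_3 = 10^(−4.00/10) = 0.3981
  Stage 4: F_4 = 10^(4.00/10) = 2.512, G_4 = 10^(37.7/10) = 5888
Friis cascade:
  F = 1.115 + (5.610 − 1)/295.1 + (2.767 − 1)/52.60 + (2.512 − 1)/20.94 = 1.237
NF = 10 log₁₀(1.237) = 0.92 dB

0.92 dB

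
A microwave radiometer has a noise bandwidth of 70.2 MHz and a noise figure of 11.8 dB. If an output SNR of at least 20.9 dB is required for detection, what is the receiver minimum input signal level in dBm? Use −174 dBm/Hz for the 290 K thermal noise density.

Sensitivity = −174 + 10 log₁₀(B) + NF + SNR_min
= −174 + 78.46 + 11.8 + 20.9
= −62.84 dBm → −62.8 dBm

−62.8 dBm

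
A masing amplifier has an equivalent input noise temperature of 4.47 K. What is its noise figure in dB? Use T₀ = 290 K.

0.066 dB

F = 1 + T_e/T₀ = 1 + 4.47/290 = 1.01541
NF = 10 log₁₀(1.01541) = 0.066 dB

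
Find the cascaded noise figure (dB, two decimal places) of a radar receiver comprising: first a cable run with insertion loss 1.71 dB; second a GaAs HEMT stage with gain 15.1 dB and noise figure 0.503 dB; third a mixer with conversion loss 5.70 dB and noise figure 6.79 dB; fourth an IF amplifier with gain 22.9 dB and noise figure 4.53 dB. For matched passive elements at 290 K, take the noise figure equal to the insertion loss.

3.33 dB

Convert to linear (a loss of L dB is a gain of −L dB): F_i = 10^(NF_i/10), G_i = 10^(G_i,dB/10)
  Stage 1: F_1 = 10^(1.71/10) = 1.483, G_1 = 10^(−1.71/10) = 0.6745
  Stage 2: F_2 = 10^(0.503/10) = 1.123, G_2 = 10^(15.1/10) = 32.36
  Stage 3: F_3 = 10^(6.79/10) = 4.775, G_3 = 10^(−5.70/10) = 0.2692
  Stage 4: F_4 = 10^(4.53/10) = 2.838, G_4 = 10^(22.9/10) = 195.0
Friis cascade:
  F = 1.483 + (1.123 − 1)/0.6745 + (4.775 − 1)/21.83 + (2.838 − 1)/5.875 = 2.150
NF = 10 log₁₀(2.150) = 3.33 dB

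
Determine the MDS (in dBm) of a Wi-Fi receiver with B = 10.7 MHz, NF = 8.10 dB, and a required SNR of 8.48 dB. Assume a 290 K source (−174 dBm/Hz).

Sensitivity = −174 + 10 log₁₀(B) + NF + SNR_min
= −174 + 70.29 + 8.10 + 8.48
= −87.13 dBm → −87.1 dBm

−87.1 dBm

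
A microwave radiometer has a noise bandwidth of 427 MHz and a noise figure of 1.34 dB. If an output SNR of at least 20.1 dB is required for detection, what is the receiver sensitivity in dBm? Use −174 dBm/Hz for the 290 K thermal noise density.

−66.3 dBm

Sensitivity = −174 + 10 log₁₀(B) + NF + SNR_min
= −174 + 86.3 + 1.34 + 20.1
= −66.26 dBm → −66.3 dBm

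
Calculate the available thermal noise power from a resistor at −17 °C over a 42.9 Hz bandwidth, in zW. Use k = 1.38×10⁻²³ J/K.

T = −17 °C + 273.15 = 256.15 K
P_n = kTB = 1.38×10⁻²³ × 256.15 × 4.29×10¹ = 1.52×10⁻¹⁹ W = 152 zW

152 zW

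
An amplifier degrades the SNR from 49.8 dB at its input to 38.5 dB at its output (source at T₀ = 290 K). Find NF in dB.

NF (dB) = SNR_in(dB) − SNR_out(dB) when the source is at T₀
NF = 49.8 − 38.5 = 11.3 dB

11.3 dB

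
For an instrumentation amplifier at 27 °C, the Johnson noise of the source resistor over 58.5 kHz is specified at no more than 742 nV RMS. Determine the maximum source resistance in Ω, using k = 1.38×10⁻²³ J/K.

568 Ω

T = 27 °C + 273.15 = 300.15 K
Johnson–Nyquist: V_n = √(4kTRB) ⇒ R = V_n² / (4kTB)
4kTB = 4 × 1.38×10⁻²³ × 300.15 × 5.85×10⁴ = 9.69×10⁻¹⁶
R = (7.42×10⁻⁷)² / 9.69×10⁻¹⁶ = 5.68×10² Ω = 568 Ω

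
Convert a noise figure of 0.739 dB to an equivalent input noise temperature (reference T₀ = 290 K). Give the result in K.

53.8 K

F = 10^(0.739/10) = 1.1855
T_e = (F − 1)·T₀ = (1.1855 − 1) × 290 = 53.8 K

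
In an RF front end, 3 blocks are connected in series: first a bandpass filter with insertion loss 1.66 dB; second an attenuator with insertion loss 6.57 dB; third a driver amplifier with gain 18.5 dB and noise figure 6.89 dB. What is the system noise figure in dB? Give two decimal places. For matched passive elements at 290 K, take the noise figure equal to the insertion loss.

15.12 dB

Convert to linear (a loss of L dB is a gain of −L dB): F_i = 10^(NF_i/10), G_i = 10^(G_i,dB/10)
  Stage 1: F_1 = 10^(1.66/10) = 1.466, G_1 = 10^(−1.66/10) = 0.6823
  Stage 2: F_2 = 10^(6.57/10) = 4.539, G_2 = 10^(−6.57/10) = 0.2203
  Stage 3: F_3 = 10^(6.89/10) = 4.887, G_3 = 10^(18.5/10) = 70.79
Friis cascade:
  F = 1.466 + (4.539 − 1)/0.6823 + (4.887 − 1)/0.1503 = 32.51
NF = 10 log₁₀(32.51) = 15.12 dB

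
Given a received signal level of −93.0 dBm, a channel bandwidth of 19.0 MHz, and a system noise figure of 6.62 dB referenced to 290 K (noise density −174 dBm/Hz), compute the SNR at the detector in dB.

Noise floor: N = −174 + 10 log₁₀(B) + NF
10 log₁₀(1.90×10⁷) = 72.79 dB
N = −174 + 72.79 + 6.62 = −94.59 dBm
SNR = P_sig − N = −93.0 − (−94.59) = 1.59 dB → 1.6 dB

1.6 dB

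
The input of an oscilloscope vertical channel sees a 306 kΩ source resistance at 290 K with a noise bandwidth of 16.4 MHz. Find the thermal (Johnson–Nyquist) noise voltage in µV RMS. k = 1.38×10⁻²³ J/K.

V_n = √(4kTRB)
4kTRB = 4 × 1.38×10⁻²³ × 290 × 3.06×10⁵ × 1.64×10⁷ = 8.03×10⁻⁸ V²
V_n = √(8.03×10⁻⁸) = 2.83×10⁻⁴ V = 283 µV

283 µV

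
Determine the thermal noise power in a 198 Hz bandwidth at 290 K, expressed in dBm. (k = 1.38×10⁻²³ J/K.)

P_n = kTB = 1.38×10⁻²³ × 290 × 1.98×10² = 7.92×10⁻¹⁹ W
In dBm: 10 log₁₀(7.92×10⁻¹⁹ / 10⁻³) = −151.0 dBm

−151.0 dBm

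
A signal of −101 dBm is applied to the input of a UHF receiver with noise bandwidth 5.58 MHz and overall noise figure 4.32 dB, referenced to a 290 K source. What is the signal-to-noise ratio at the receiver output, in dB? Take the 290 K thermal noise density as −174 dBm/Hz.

Noise floor: N = −174 + 10 log₁₀(B) + NF
10 log₁₀(5.58×10⁶) = 67.47 dB
N = −174 + 67.47 + 4.32 = −102.21 dBm
SNR = P_sig − N = −101 − (−102.21) = 1.21 dB → 1.2 dB

1.2 dB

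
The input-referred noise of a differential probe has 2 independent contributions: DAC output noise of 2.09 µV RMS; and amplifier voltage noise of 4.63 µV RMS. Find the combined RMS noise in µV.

Uncorrelated sources add in power (mean-square): V_tot = √(ΣV_i²)
V_tot = √[(2.09×10⁻⁶)² + (4.63×10⁻⁶)²] = 5.08×10⁻⁶ V = 5.08 µV

5.08 µV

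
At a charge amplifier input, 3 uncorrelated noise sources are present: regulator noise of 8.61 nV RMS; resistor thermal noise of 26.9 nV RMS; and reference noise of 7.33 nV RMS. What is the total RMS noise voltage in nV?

29.2 nV

Uncorrelated sources add in power (mean-square): V_tot = √(ΣV_i²)
V_tot = √[(8.61×10⁻⁹)² + (2.69×10⁻⁸)² + (7.33×10⁻⁹)²] = 2.92×10⁻⁸ V = 29.2 nV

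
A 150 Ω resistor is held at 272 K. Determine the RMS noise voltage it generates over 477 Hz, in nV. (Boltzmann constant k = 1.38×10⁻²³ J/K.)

32.8 nV

V_n = √(4kTRB)
4kTRB = 4 × 1.38×10⁻²³ × 272 × 1.50×10² × 4.77×10² = 1.07×10⁻¹⁵ V²
V_n = √(1.07×10⁻¹⁵) = 3.28×10⁻⁸ V = 32.8 nV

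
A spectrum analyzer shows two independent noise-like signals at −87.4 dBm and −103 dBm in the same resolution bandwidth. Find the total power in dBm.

Convert to linear, add, convert back:
P₁ = 1.82×10⁻¹² W, P₂ = 5.01×10⁻¹⁴ W
P_tot = 1.87×10⁻¹² W → 10 log₁₀(P_tot / 10⁻³) = −87.3 dBm

−87.3 dBm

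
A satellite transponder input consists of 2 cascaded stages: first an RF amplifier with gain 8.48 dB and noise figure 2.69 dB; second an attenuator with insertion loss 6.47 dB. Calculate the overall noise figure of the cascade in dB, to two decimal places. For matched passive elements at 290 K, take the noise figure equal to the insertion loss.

Convert to linear (a loss of L dB is a gain of −L dB): F_i = 10^(NF_i/10), G_i = 10^(G_i,dB/10)
  Stage 1: F_1 = 10^(2.69/10) = 1.858, G_1 = 10^(8.48/10) = 7.047
  Stage 2: F_2 = 10^(6.47/10) = 4.436, G_2 = 10^(−6.47/10) = 0.2254
Friis cascade:
  F = 1.858 + (4.436 − 1)/7.047 = 2.345
NF = 10 log₁₀(2.345) = 3.70 dB

3.70 dB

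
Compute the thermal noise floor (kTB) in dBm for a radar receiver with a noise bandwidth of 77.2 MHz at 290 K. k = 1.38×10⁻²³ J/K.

−95.1 dBm

P_n = kTB = 1.38×10⁻²³ × 290 × 7.72×10⁷ = 3.09×10⁻¹³ W
In dBm: 10 log₁₀(3.09×10⁻¹³ / 10⁻³) = −95.1 dBm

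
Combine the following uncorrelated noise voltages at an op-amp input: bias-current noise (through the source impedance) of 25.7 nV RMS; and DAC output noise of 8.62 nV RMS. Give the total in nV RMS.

Uncorrelated sources add in power (mean-square): V_tot = √(ΣV_i²)
V_tot = √[(2.57×10⁻⁸)² + (8.62×10⁻⁹)²] = 2.71×10⁻⁸ V = 27.1 nV

27.1 nV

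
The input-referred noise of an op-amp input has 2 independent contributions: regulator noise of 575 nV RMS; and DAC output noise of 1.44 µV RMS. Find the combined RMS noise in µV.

Uncorrelated sources add in power (mean-square): V_tot = √(ΣV_i²)
V_tot = √[(5.75×10⁻⁷)² + (1.44×10⁻⁶)²] = 1.55×10⁻⁶ V = 1.55 µV

1.55 µV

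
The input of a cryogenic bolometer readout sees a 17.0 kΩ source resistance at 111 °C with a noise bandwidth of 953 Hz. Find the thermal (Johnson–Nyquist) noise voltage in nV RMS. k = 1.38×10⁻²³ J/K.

586 nV

T = 111 °C + 273.15 = 384.15 K
V_n = √(4kTRB)
4kTRB = 4 × 1.38×10⁻²³ × 384.15 × 1.70×10⁴ × 9.53×10² = 3.44×10⁻¹³ V²
V_n = √(3.44×10⁻¹³) = 5.86×10⁻⁷ V = 586 nV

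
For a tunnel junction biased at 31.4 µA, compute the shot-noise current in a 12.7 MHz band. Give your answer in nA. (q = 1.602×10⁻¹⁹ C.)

I_n = √(2qI·B)
2qI·B = 2 × 1.602×10⁻¹⁹ × 3.14×10⁻⁵ × 1.27×10⁷ = 1.28×10⁻¹⁶ A²
I_n = √(1.28×10⁻¹⁶) = 1.13×10⁻⁸ A = 11.3 nA

11.3 nA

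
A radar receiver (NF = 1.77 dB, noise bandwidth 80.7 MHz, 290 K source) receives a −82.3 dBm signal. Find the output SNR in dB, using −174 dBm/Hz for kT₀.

Noise floor: N = −174 + 10 log₁₀(B) + NF
10 log₁₀(8.07×10⁷) = 79.07 dB
N = −174 + 79.07 + 1.77 = −93.16 dBm
SNR = P_sig − N = −82.3 − (−93.16) = 10.86 dB → 10.9 dB

10.9 dB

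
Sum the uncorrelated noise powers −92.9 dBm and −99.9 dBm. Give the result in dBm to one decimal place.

−92.1 dBm

Convert to linear, add, convert back:
P₁ = 5.13×10⁻¹³ W, P₂ = 1.02×10⁻¹³ W
P_tot = 6.15×10⁻¹³ W → 10 log₁₀(P_tot / 10⁻³) = −92.1 dBm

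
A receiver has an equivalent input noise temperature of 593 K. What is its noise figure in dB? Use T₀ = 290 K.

F = 1 + T_e/T₀ = 1 + 593/290 = 3.04483
NF = 10 log₁₀(3.04483) = 4.84 dB

4.84 dB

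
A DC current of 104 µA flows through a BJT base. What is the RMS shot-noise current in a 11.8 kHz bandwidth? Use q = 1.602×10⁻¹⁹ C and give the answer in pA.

I_n = √(2qI·B)
2qI·B = 2 × 1.602×10⁻¹⁹ × 1.04×10⁻⁴ × 1.18×10⁴ = 3.93×10⁻¹⁹ A²
I_n = √(3.93×10⁻¹⁹) = 6.27×10⁻¹⁰ A = 627 pA

627 pA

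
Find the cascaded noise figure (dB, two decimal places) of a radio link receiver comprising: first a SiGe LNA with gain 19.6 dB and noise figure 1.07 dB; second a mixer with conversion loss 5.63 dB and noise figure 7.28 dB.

Convert to linear (a loss of L dB is a gain of −L dB): F_i = 10^(NF_i/10), G_i = 10^(G_i,dB/10)
  Stage 1: F_1 = 10^(1.07/10) = 1.279, G_1 = 10^(19.6/10) = 91.20
  Stage 2: F_2 = 10^(7.28/10) = 5.346, G_2 = 10^(−5.63/10) = 0.2735
Friis cascade:
  F = 1.279 + (5.346 − 1)/91.20 = 1.327
NF = 10 log₁₀(1.327) = 1.23 dB

1.23 dB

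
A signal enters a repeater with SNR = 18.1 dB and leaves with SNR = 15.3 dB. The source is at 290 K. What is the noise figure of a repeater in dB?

NF (dB) = SNR_in(dB) − SNR_out(dB) when the source is at T₀
NF = 18.1 − 15.3 = 2.8 dB

2.8 dB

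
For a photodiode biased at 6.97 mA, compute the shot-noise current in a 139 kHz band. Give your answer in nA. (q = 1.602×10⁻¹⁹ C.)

17.6 nA

I_n = √(2qI·B)
2qI·B = 2 × 1.602×10⁻¹⁹ × 6.97×10⁻³ × 1.39×10⁵ = 3.10×10⁻¹⁶ A²
I_n = √(3.10×10⁻¹⁶) = 1.76×10⁻⁸ A = 17.6 nA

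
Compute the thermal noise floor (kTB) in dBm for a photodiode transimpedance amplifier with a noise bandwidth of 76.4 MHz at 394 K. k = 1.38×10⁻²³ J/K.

P_n = kTB = 1.38×10⁻²³ × 394 × 7.64×10⁷ = 4.15×10⁻¹³ W
In dBm: 10 log₁₀(4.15×10⁻¹³ / 10⁻³) = −93.8 dBm

−93.8 dBm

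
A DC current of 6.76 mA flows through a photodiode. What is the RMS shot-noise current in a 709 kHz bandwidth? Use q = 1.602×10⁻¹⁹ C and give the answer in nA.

39.2 nA

I_n = √(2qI·B)
2qI·B = 2 × 1.602×10⁻¹⁹ × 6.76×10⁻³ × 7.09×10⁵ = 1.54×10⁻¹⁵ A²
I_n = √(1.54×10⁻¹⁵) = 3.92×10⁻⁸ A = 39.2 nA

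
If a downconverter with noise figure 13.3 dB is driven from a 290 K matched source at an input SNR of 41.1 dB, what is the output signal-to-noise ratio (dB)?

27.8 dB

By definition F = SNR_in/SNR_out, so in dB: SNR_out = SNR_in − NF
SNR_out = 41.1 − 13.3 = 27.8 dB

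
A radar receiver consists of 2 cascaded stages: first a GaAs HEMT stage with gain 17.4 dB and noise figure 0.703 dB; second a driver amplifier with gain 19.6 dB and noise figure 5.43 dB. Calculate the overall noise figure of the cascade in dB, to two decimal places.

0.87 dB

Convert to linear (a loss of L dB is a gain of −L dB): F_i = 10^(NF_i/10), G_i = 10^(G_i,dB/10)
  Stage 1: F_1 = 10^(0.703/10) = 1.176, G_1 = 10^(17.4/10) = 54.95
  Stage 2: F_2 = 10^(5.43/10) = 3.491, G_2 = 10^(19.6/10) = 91.20
Friis cascade:
  F = 1.176 + (3.491 − 1)/54.95 = 1.221
NF = 10 log₁₀(1.221) = 0.87 dB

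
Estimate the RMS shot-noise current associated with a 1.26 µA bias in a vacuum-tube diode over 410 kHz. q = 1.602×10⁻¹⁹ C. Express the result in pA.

I_n = √(2qI·B)
2qI·B = 2 × 1.602×10⁻¹⁹ × 1.26×10⁻⁶ × 4.10×10⁵ = 1.66×10⁻¹⁹ A²
I_n = √(1.66×10⁻¹⁹) = 4.07×10⁻¹⁰ A = 407 pA

407 pA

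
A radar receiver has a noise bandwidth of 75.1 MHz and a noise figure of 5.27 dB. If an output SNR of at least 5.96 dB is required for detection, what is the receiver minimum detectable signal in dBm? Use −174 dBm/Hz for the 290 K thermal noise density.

Sensitivity = −174 + 10 log₁₀(B) + NF + SNR_min
= −174 + 78.76 + 5.27 + 5.96
= −84.01 dBm → −84.0 dBm

−84.0 dBm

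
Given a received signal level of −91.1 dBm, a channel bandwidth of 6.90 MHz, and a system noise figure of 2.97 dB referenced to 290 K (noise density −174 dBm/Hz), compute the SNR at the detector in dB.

11.5 dB

Noise floor: N = −174 + 10 log₁₀(B) + NF
10 log₁₀(6.90×10⁶) = 68.39 dB
N = −174 + 68.39 + 2.97 = −102.64 dBm
SNR = P_sig − N = −91.1 − (−102.64) = 11.54 dB → 11.5 dB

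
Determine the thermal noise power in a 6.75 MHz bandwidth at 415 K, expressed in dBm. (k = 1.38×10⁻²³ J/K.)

P_n = kTB = 1.38×10⁻²³ × 415 × 6.75×10⁶ = 3.87×10⁻¹⁴ W
In dBm: 10 log₁₀(3.87×10⁻¹⁴ / 10⁻³) = −104.1 dBm

−104.1 dBm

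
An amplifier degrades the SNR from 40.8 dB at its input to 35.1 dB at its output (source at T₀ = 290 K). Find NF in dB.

NF (dB) = SNR_in(dB) − SNR_out(dB) when the source is at T₀
NF = 40.8 − 35.1 = 5.7 dB

5.7 dB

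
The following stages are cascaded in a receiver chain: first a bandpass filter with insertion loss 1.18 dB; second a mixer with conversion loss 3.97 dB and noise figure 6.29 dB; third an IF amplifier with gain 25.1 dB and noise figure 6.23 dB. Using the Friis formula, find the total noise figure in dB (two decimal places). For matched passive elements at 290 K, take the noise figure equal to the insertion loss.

Convert to linear (a loss of L dB is a gain of −L dB): F_i = 10^(NF_i/10), G_i = 10^(G_i,dB/10)
  Stage 1: F_1 = 10^(1.18/10) = 1.312, G_1 = 10^(−1.18/10) = 0.7621
  Stage 2: F_2 = 10^(6.29/10) = 4.256, G_2 = 10^(−3.97/10) = 0.4009
  Stage 3: F_3 = 10^(6.23/10) = 4.198, G_3 = 10^(25.1/10) = 323.6
Friis cascade:
  F = 1.312 + (4.256 − 1)/0.7621 + (4.198 − 1)/0.3055 = 16.05
NF = 10 log₁₀(16.05) = 12.06 dB

12.06 dB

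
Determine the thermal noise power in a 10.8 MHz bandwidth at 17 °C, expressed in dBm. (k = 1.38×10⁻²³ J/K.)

T = 17 °C + 273.15 = 290.15 K
P_n = kTB = 1.38×10⁻²³ × 290.15 × 1.08×10⁷ = 4.32×10⁻¹⁴ W
In dBm: 10 log₁₀(4.32×10⁻¹⁴ / 10⁻³) = −103.6 dBm

−103.6 dBm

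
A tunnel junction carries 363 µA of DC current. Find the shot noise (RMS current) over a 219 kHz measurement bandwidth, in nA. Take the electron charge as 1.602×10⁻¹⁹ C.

5.05 nA

I_n = √(2qI·B)
2qI·B = 2 × 1.602×10⁻¹⁹ × 3.63×10⁻⁴ × 2.19×10⁵ = 2.55×10⁻¹⁷ A²
I_n = √(2.55×10⁻¹⁷) = 5.05×10⁻⁹ A = 5.05 nA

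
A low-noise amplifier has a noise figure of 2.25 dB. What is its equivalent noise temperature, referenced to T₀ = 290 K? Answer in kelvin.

F = 10^(2.25/10) = 1.6788
T_e = (F − 1)·T₀ = (1.6788 − 1) × 290 = 197 K

197 K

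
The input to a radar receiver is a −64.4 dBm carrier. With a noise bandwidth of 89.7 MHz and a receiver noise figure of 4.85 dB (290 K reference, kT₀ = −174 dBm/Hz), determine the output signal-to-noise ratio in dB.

Noise floor: N = −174 + 10 log₁₀(B) + NF
10 log₁₀(8.97×10⁷) = 79.53 dB
N = −174 + 79.53 + 4.85 = −89.62 dBm
SNR = P_sig − N = −64.4 − (−89.62) = 25.22 dB → 25.2 dB

25.2 dB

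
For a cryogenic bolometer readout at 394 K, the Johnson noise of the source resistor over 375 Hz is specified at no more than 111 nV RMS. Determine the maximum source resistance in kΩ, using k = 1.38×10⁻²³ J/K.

Johnson–Nyquist: V_n = √(4kTRB) ⇒ R = V_n² / (4kTB)
4kTB = 4 × 1.38×10⁻²³ × 394 × 3.75×10² = 8.16×10⁻¹⁸
R = (1.11×10⁻⁷)² / 8.16×10⁻¹⁸ = 1.51×10³ Ω = 1.51 kΩ

1.51 kΩ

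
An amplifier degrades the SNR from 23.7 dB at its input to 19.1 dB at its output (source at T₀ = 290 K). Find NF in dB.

4.6 dB

NF (dB) = SNR_in(dB) − SNR_out(dB) when the source is at T₀
NF = 23.7 − 19.1 = 4.6 dB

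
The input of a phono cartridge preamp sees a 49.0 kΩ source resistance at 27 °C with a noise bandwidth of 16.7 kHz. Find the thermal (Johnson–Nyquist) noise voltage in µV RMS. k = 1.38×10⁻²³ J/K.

T = 27 °C + 273.15 = 300.15 K
V_n = √(4kTRB)
4kTRB = 4 × 1.38×10⁻²³ × 300.15 × 4.90×10⁴ × 1.67×10⁴ = 1.36×10⁻¹¹ V²
V_n = √(1.36×10⁻¹¹) = 3.68×10⁻⁶ V = 3.68 µV

3.68 µV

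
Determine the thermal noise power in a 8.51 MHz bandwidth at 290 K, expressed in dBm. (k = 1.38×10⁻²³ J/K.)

P_n = kTB = 1.38×10⁻²³ × 290 × 8.51×10⁶ = 3.41×10⁻¹⁴ W
In dBm: 10 log₁₀(3.41×10⁻¹⁴ / 10⁻³) = −104.7 dBm

−104.7 dBm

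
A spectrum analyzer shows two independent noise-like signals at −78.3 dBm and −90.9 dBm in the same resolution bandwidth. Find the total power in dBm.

−78.1 dBm

Convert to linear, add, convert back:
P₁ = 1.48×10⁻¹¹ W, P₂ = 8.13×10⁻¹³ W
P_tot = 1.56×10⁻¹¹ W → 10 log₁₀(P_tot / 10⁻³) = −78.1 dBm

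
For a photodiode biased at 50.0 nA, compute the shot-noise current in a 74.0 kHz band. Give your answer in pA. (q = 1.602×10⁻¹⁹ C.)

I_n = √(2qI·B)
2qI·B = 2 × 1.602×10⁻¹⁹ × 5.00×10⁻⁸ × 7.40×10⁴ = 1.19×10⁻²¹ A²
I_n = √(1.19×10⁻²¹) = 3.44×10⁻¹¹ A = 34.4 pA

34.4 pA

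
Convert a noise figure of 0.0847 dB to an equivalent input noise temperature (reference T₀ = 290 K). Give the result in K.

5.71 K

F = 10^(0.0847/10) = 1.01969
T_e = (F − 1)·T₀ = (1.01969 − 1) × 290 = 5.71 K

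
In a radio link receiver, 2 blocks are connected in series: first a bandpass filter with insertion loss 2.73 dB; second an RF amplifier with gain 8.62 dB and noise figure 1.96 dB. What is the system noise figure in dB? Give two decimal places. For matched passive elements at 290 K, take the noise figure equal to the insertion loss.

4.69 dB

Convert to linear (a loss of L dB is a gain of −L dB): F_i = 10^(NF_i/10), G_i = 10^(G_i,dB/10)
  Stage 1: F_1 = 10^(2.73/10) = 1.875, G_1 = 10^(−2.73/10) = 0.5333
  Stage 2: F_2 = 10^(1.96/10) = 1.570, G_2 = 10^(8.62/10) = 7.278
Friis cascade:
  F = 1.875 + (1.570 − 1)/0.5333 = 2.944
NF = 10 log₁₀(2.944) = 4.69 dB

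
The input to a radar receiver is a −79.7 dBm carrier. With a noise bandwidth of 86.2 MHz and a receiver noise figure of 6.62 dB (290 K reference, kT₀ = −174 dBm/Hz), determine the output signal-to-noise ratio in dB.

Noise floor: N = −174 + 10 log₁₀(B) + NF
10 log₁₀(8.62×10⁷) = 79.36 dB
N = −174 + 79.36 + 6.62 = −88.02 dBm
SNR = P_sig − N = −79.7 − (−88.02) = 8.32 dB → 8.3 dB

8.3 dB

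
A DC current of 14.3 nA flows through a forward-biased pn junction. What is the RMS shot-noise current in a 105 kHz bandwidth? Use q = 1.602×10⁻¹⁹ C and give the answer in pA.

21.9 pA

I_n = √(2qI·B)
2qI·B = 2 × 1.602×10⁻¹⁹ × 1.43×10⁻⁸ × 1.05×10⁵ = 4.81×10⁻²² A²
I_n = √(4.81×10⁻²²) = 2.19×10⁻¹¹ A = 21.9 pA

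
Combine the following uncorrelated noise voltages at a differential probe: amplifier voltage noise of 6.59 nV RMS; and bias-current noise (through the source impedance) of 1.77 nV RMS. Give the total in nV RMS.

6.82 nV

Uncorrelated sources add in power (mean-square): V_tot = √(ΣV_i²)
V_tot = √[(6.59×10⁻⁹)² + (1.77×10⁻⁹)²] = 6.82×10⁻⁹ V = 6.82 nV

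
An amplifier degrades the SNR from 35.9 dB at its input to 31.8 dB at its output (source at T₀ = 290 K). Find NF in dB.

4.1 dB

NF (dB) = SNR_in(dB) − SNR_out(dB) when the source is at T₀
NF = 35.9 − 31.8 = 4.1 dB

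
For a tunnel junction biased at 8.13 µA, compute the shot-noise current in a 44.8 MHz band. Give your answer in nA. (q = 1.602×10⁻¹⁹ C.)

I_n = √(2qI·B)
2qI·B = 2 × 1.602×10⁻¹⁹ × 8.13×10⁻⁶ × 4.48×10⁷ = 1.17×10⁻¹⁶ A²
I_n = √(1.17×10⁻¹⁶) = 1.08×10⁻⁸ A = 10.8 nA

10.8 nA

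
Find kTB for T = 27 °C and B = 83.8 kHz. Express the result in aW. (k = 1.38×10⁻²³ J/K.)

347 aW

T = 27 °C + 273.15 = 300.15 K
P_n = kTB = 1.38×10⁻²³ × 300.15 × 8.38×10⁴ = 3.47×10⁻¹⁶ W = 347 aW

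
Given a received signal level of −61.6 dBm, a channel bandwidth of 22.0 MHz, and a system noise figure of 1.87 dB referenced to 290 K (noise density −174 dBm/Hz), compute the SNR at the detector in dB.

37.1 dB

Noise floor: N = −174 + 10 log₁₀(B) + NF
10 log₁₀(2.20×10⁷) = 73.42 dB
N = −174 + 73.42 + 1.87 = −98.71 dBm
SNR = P_sig − N = −61.6 − (−98.71) = 37.11 dB → 37.1 dB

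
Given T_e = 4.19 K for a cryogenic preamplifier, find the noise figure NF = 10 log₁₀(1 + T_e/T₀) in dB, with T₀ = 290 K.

F = 1 + T_e/T₀ = 1 + 4.19/290 = 1.01445
NF = 10 log₁₀(1.01445) = 0.062 dB

0.062 dB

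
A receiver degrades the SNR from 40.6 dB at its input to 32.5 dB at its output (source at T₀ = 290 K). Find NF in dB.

NF (dB) = SNR_in(dB) − SNR_out(dB) when the source is at T₀
NF = 40.6 − 32.5 = 8.1 dB

8.1 dB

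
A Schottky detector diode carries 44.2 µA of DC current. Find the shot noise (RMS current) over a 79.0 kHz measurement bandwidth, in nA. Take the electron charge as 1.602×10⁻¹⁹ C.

I_n = √(2qI·B)
2qI·B = 2 × 1.602×10⁻¹⁹ × 4.42×10⁻⁵ × 7.90×10⁴ = 1.12×10⁻¹⁸ A²
I_n = √(1.12×10⁻¹⁸) = 1.06×10⁻⁹ A = 1.06 nA

1.06 nA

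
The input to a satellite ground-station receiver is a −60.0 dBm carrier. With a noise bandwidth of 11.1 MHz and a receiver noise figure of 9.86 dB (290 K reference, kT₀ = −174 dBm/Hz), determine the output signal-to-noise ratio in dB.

Noise floor: N = −174 + 10 log₁₀(B) + NF
10 log₁₀(1.11×10⁷) = 70.45 dB
N = −174 + 70.45 + 9.86 = −93.69 dBm
SNR = P_sig − N = −60.0 − (−93.69) = 33.69 dB → 33.7 dB

33.7 dB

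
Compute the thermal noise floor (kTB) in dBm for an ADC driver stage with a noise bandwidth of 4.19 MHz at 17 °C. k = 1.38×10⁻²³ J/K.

T = 17 °C + 273.15 = 290.15 K
P_n = kTB = 1.38×10⁻²³ × 290.15 × 4.19×10⁶ = 1.68×10⁻¹⁴ W
In dBm: 10 log₁₀(1.68×10⁻¹⁴ / 10⁻³) = −107.8 dBm

−107.8 dBm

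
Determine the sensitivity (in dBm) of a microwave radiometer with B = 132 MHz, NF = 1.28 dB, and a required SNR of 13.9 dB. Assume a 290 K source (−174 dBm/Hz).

Sensitivity = −174 + 10 log₁₀(B) + NF + SNR_min
= −174 + 81.21 + 1.28 + 13.9
= −77.61 dBm → −77.6 dBm

−77.6 dBm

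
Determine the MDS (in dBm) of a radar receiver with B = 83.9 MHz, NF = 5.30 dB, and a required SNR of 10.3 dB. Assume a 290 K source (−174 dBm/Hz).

Sensitivity = −174 + 10 log₁₀(B) + NF + SNR_min
= −174 + 79.24 + 5.30 + 10.3
= −79.16 dBm → −79.2 dBm

−79.2 dBm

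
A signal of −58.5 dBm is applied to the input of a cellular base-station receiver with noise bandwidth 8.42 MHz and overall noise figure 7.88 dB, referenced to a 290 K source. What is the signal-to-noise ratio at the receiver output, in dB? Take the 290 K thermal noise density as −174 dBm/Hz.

Noise floor: N = −174 + 10 log₁₀(B) + NF
10 log₁₀(8.42×10⁶) = 69.25 dB
N = −174 + 69.25 + 7.88 = −96.87 dBm
SNR = P_sig − N = −58.5 − (−96.87) = 38.37 dB → 38.4 dB

38.4 dB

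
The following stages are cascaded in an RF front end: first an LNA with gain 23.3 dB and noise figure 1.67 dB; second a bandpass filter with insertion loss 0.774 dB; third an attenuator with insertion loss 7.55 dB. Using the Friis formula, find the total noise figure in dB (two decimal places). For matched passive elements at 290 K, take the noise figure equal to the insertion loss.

1.75 dB

Convert to linear (a loss of L dB is a gain of −L dB): F_i = 10^(NF_i/10), G_i = 10^(G_i,dB/10)
  Stage 1: F_1 = 10^(1.67/10) = 1.469, G_1 = 10^(23.3/10) = 213.8
  Stage 2: F_2 = 10^(0.774/10) = 1.195, G_2 = 10^(−0.774/10) = 0.8368
  Stage 3: F_3 = 10^(7.55/10) = 5.689, G_3 = 10^(−7.55/10) = 0.1758
Friis cascade:
  F = 1.469 + (1.195 − 1)/213.8 + (5.689 − 1)/178.9 = 1.496
NF = 10 log₁₀(1.496) = 1.75 dB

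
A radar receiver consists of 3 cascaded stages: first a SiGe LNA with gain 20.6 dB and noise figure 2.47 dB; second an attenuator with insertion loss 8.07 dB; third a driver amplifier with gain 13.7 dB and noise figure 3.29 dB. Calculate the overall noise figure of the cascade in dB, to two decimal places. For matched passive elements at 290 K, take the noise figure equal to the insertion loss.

2.73 dB

Convert to linear (a loss of L dB is a gain of −L dB): F_i = 10^(NF_i/10), G_i = 10^(G_i,dB/10)
  Stage 1: F_1 = 10^(2.47/10) = 1.766, G_1 = 10^(20.6/10) = 114.8
  Stage 2: F_2 = 10^(8.07/10) = 6.412, G_2 = 10^(−8.07/10) = 0.1560
  Stage 3: F_3 = 10^(3.29/10) = 2.133, G_3 = 10^(13.7/10) = 23.44
Friis cascade:
  F = 1.766 + (6.412 − 1)/114.8 + (2.133 − 1)/17.91 = 1.876
NF = 10 log₁₀(1.876) = 2.73 dB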